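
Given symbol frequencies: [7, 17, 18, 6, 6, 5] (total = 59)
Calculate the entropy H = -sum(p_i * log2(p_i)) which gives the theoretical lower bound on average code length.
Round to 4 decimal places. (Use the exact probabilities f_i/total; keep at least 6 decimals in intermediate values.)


Per-symbol terms -p_i * log2(p_i) with p_i = f_i/59:
  p = 7/59 = 0.118644: log2(p) = -3.075288, -p*log2(p) = 0.364865
  p = 17/59 = 0.288136: log2(p) = -1.795180, -p*log2(p) = 0.517255
  p = 18/59 = 0.305085: log2(p) = -1.712718, -p*log2(p) = 0.522524
  p = 6/59 = 0.101695: log2(p) = -3.297681, -p*log2(p) = 0.335357
  p = 6/59 = 0.101695: log2(p) = -3.297681, -p*log2(p) = 0.335357
  p = 5/59 = 0.084746: log2(p) = -3.560715, -p*log2(p) = 0.301756
H = 0.364865 + 0.517255 + 0.522524 + 0.335357 + 0.335357 + 0.301756 = 2.377114

H = 2.3771 bits/symbol


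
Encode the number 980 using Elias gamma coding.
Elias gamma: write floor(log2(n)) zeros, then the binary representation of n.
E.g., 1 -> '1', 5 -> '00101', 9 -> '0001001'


num_bits = floor(log2(980)) + 1 = 10
leading_zeros = num_bits - 1 = 9
binary(980) = 1111010100

Elias gamma(980) = '000000000' + '1111010100' = 0000000001111010100 (19 bits)


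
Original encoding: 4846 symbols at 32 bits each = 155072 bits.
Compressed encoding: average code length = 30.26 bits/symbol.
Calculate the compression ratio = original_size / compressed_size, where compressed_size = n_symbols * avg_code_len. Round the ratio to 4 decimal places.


original_size = n_symbols * orig_bits = 4846 * 32 = 155072 bits
compressed_size = n_symbols * avg_code_len = 4846 * 30.26 = 146639.96 bits
ratio = original_size / compressed_size = 155072 / 146639.96 = 1.0575

Compression ratio = 1.0575


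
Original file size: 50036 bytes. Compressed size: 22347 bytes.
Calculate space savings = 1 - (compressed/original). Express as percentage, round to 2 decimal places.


ratio = compressed/original = 22347/50036 = 0.446618
savings = 1 - ratio = 1 - 0.446618 = 0.553382
as a percentage: 0.553382 * 100 = 55.34%

Space savings = 1 - 22347/50036 = 55.34%


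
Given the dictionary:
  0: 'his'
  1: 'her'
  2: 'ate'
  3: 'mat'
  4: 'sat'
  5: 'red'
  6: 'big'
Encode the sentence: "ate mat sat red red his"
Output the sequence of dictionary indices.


Look up each word in the dictionary:
  'ate' -> 2
  'mat' -> 3
  'sat' -> 4
  'red' -> 5
  'red' -> 5
  'his' -> 0

Encoded: [2, 3, 4, 5, 5, 0]


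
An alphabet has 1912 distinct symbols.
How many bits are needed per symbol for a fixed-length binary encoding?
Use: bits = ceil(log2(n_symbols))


log2(1912) = 10.9009
Bracket: 2^10 = 1024 < 1912 <= 2^11 = 2048
So ceil(log2(1912)) = 11

bits = ceil(log2(1912)) = ceil(10.9009) = 11 bits


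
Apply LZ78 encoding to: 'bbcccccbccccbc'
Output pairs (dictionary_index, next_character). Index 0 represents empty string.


LZ78 encoding steps:
Dictionary: {0: ''}
Step 1: w='' (idx 0), next='b' -> output (0, 'b'), add 'b' as idx 1
Step 2: w='b' (idx 1), next='c' -> output (1, 'c'), add 'bc' as idx 2
Step 3: w='' (idx 0), next='c' -> output (0, 'c'), add 'c' as idx 3
Step 4: w='c' (idx 3), next='c' -> output (3, 'c'), add 'cc' as idx 4
Step 5: w='c' (idx 3), next='b' -> output (3, 'b'), add 'cb' as idx 5
Step 6: w='cc' (idx 4), next='c' -> output (4, 'c'), add 'ccc' as idx 6
Step 7: w='cb' (idx 5), next='c' -> output (5, 'c'), add 'cbc' as idx 7


Encoded: [(0, 'b'), (1, 'c'), (0, 'c'), (3, 'c'), (3, 'b'), (4, 'c'), (5, 'c')]


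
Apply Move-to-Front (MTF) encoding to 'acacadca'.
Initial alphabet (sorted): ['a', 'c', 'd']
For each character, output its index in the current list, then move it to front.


MTF encoding:
'a': index 0 in ['a', 'c', 'd'] -> ['a', 'c', 'd']
'c': index 1 in ['a', 'c', 'd'] -> ['c', 'a', 'd']
'a': index 1 in ['c', 'a', 'd'] -> ['a', 'c', 'd']
'c': index 1 in ['a', 'c', 'd'] -> ['c', 'a', 'd']
'a': index 1 in ['c', 'a', 'd'] -> ['a', 'c', 'd']
'd': index 2 in ['a', 'c', 'd'] -> ['d', 'a', 'c']
'c': index 2 in ['d', 'a', 'c'] -> ['c', 'd', 'a']
'a': index 2 in ['c', 'd', 'a'] -> ['a', 'c', 'd']


Output: [0, 1, 1, 1, 1, 2, 2, 2]


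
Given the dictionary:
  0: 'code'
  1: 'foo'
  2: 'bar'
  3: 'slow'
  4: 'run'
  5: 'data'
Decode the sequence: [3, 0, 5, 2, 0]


Look up each index in the dictionary:
  3 -> 'slow'
  0 -> 'code'
  5 -> 'data'
  2 -> 'bar'
  0 -> 'code'

Decoded: "slow code data bar code"


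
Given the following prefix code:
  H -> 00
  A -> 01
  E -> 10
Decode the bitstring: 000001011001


Decoding step by step:
Bits 00 -> H
Bits 00 -> H
Bits 01 -> A
Bits 01 -> A
Bits 10 -> E
Bits 01 -> A


Decoded message: HHAAEA


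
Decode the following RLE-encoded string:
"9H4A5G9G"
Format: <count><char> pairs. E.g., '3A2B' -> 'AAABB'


Expanding each <count><char> pair:
  9H -> 'HHHHHHHHH'
  4A -> 'AAAA'
  5G -> 'GGGGG'
  9G -> 'GGGGGGGGG'

Decoded = HHHHHHHHHAAAAGGGGGGGGGGGGGG


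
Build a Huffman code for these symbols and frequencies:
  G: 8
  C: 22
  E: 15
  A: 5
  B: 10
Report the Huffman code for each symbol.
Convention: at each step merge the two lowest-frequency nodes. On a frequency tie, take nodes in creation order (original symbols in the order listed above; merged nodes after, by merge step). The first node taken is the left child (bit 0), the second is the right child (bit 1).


Huffman tree construction:
Step 1: Merge A(5) + G(8) = 13
Step 2: Merge B(10) + (A+G)(13) = 23
Step 3: Merge E(15) + C(22) = 37
Step 4: Merge (B+(A+G))(23) + (E+C)(37) = 60
Read each symbol's code off the tree from the root (left child = 0, right child = 1).

Codes:
  G: 011 (length 3)
  C: 11 (length 2)
  E: 10 (length 2)
  A: 010 (length 3)
  B: 00 (length 2)
Average code length: 133/60 = 2.2167 bits/symbol


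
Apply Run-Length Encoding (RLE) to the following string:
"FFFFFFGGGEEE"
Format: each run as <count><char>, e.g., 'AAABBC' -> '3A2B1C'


Scanning runs left to right:
  i=0: run of 'F' x 6 -> '6F'
  i=6: run of 'G' x 3 -> '3G'
  i=9: run of 'E' x 3 -> '3E'

RLE = 6F3G3E


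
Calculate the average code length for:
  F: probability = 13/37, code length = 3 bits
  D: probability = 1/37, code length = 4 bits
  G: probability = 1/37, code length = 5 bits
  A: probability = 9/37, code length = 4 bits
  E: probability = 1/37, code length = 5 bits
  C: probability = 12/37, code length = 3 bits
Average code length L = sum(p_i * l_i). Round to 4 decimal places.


Weighted contributions p_i * l_i:
  F: (13/37) * 3 = 39/37
  D: (1/37) * 4 = 4/37
  G: (1/37) * 5 = 5/37
  A: (9/37) * 4 = 36/37
  E: (1/37) * 5 = 5/37
  C: (12/37) * 3 = 36/37
Sum = (39 + 4 + 5 + 36 + 5 + 36)/37 = 125/37

L = 125/37 = 3.3784 bits/symbol


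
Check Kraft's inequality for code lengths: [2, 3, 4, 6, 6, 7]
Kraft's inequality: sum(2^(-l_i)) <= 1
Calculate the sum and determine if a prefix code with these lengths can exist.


Sum = 2^(-2) + 2^(-3) + 2^(-4) + 2^(-6) + 2^(-6) + 2^(-7)
    = 0.25 + 0.125 + 0.0625 + 0.015625 + 0.015625 + 0.0078125
    = 61/128 = 0.4765625
Since 0.4765625 <= 1, Kraft's inequality IS satisfied.
A prefix code with these lengths CAN exist.

Kraft sum = 0.4765625. Satisfied.


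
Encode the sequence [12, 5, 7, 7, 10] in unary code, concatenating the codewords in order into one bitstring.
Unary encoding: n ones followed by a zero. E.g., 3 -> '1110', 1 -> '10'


Encode each number as n ones followed by a terminating 0:
  12 -> 1111111111110 (13 bits)
  5 -> 111110 (6 bits)
  7 -> 11111110 (8 bits)
  7 -> 11111110 (8 bits)
  10 -> 11111111110 (11 bits)
Total length = 13 + 6 + 8 + 8 + 11 = 46 bits.

Unary([12, 5, 7, 7, 10]) = 1111111111110111110111111101111111011111111110 (46 bits)


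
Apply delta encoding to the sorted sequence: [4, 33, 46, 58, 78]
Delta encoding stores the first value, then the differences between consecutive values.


First value: 4
Deltas:
  33 - 4 = 29
  46 - 33 = 13
  58 - 46 = 12
  78 - 58 = 20


Delta encoded: [4, 29, 13, 12, 20]


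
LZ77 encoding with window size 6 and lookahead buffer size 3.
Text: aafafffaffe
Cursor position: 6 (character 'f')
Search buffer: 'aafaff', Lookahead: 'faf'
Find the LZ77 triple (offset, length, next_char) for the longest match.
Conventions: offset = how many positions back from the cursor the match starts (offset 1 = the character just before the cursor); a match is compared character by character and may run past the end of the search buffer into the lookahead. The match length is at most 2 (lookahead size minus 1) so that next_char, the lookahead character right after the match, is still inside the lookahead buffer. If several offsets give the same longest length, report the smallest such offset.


Try each offset into the search buffer:
  offset=1 (pos 5, char 'f'): match length 1
  offset=2 (pos 4, char 'f'): match length 1
  offset=3 (pos 3, char 'a'): match length 0
  offset=4 (pos 2, char 'f'): match length 2
  offset=5 (pos 1, char 'a'): match length 0
  offset=6 (pos 0, char 'a'): match length 0
Longest match has length 2 at offset 4.
next_char = character at position 6 + 2 = 8 -> 'f'

Best match: offset=4, length=2 (matching 'fa' starting at position 2)
LZ77 triple: (4, 2, 'f')


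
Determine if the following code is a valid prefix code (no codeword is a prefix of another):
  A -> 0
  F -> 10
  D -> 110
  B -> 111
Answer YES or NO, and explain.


Checking each pair (does one codeword prefix another?):
  A='0' vs F='10': no prefix
  A='0' vs D='110': no prefix
  A='0' vs B='111': no prefix
  F='10' vs A='0': no prefix
  F='10' vs D='110': no prefix
  F='10' vs B='111': no prefix
  D='110' vs A='0': no prefix
  D='110' vs F='10': no prefix
  D='110' vs B='111': no prefix
  B='111' vs A='0': no prefix
  B='111' vs F='10': no prefix
  B='111' vs D='110': no prefix
No violation found over all pairs.

YES -- this is a valid prefix code. No codeword is a prefix of any other codeword.


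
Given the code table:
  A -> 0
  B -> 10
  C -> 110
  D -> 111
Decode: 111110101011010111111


Decoding:
111 -> D
110 -> C
10 -> B
10 -> B
110 -> C
10 -> B
111 -> D
111 -> D


Result: DCBBCBDD


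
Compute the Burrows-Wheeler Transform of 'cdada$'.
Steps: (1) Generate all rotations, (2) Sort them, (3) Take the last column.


Rotations (sorted):
  0: $cdada -> last char: a
  1: a$cdad -> last char: d
  2: ada$cd -> last char: d
  3: cdada$ -> last char: $
  4: da$cda -> last char: a
  5: dada$c -> last char: c


BWT = add$ac


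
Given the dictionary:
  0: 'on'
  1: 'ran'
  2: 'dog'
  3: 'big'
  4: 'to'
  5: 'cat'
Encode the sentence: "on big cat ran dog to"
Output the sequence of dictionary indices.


Look up each word in the dictionary:
  'on' -> 0
  'big' -> 3
  'cat' -> 5
  'ran' -> 1
  'dog' -> 2
  'to' -> 4

Encoded: [0, 3, 5, 1, 2, 4]


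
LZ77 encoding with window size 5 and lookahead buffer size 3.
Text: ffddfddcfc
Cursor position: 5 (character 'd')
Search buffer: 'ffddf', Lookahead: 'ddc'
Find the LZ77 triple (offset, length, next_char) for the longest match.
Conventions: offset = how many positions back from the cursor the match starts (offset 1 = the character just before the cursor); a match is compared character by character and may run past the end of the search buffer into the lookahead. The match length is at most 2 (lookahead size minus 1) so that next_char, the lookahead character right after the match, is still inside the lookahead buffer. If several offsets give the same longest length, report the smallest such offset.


Try each offset into the search buffer:
  offset=1 (pos 4, char 'f'): match length 0
  offset=2 (pos 3, char 'd'): match length 1
  offset=3 (pos 2, char 'd'): match length 2
  offset=4 (pos 1, char 'f'): match length 0
  offset=5 (pos 0, char 'f'): match length 0
Longest match has length 2 at offset 3.
next_char = character at position 5 + 2 = 7 -> 'c'

Best match: offset=3, length=2 (matching 'dd' starting at position 2)
LZ77 triple: (3, 2, 'c')


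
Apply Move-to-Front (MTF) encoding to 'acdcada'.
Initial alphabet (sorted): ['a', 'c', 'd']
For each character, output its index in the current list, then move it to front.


MTF encoding:
'a': index 0 in ['a', 'c', 'd'] -> ['a', 'c', 'd']
'c': index 1 in ['a', 'c', 'd'] -> ['c', 'a', 'd']
'd': index 2 in ['c', 'a', 'd'] -> ['d', 'c', 'a']
'c': index 1 in ['d', 'c', 'a'] -> ['c', 'd', 'a']
'a': index 2 in ['c', 'd', 'a'] -> ['a', 'c', 'd']
'd': index 2 in ['a', 'c', 'd'] -> ['d', 'a', 'c']
'a': index 1 in ['d', 'a', 'c'] -> ['a', 'd', 'c']


Output: [0, 1, 2, 1, 2, 2, 1]


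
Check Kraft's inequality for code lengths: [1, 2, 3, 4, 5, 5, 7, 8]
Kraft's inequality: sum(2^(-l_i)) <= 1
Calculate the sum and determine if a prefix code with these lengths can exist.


Sum = 2^(-1) + 2^(-2) + 2^(-3) + 2^(-4) + 2^(-5) + 2^(-5) + 2^(-7) + 2^(-8)
    = 0.5 + 0.25 + 0.125 + 0.0625 + 0.03125 + 0.03125 + 0.0078125 + 0.00390625
    = 259/256 = 1.01171875
Since 1.01171875 > 1, Kraft's inequality is NOT satisfied.
A prefix code with these lengths CANNOT exist.

Kraft sum = 1.01171875. Not satisfied.


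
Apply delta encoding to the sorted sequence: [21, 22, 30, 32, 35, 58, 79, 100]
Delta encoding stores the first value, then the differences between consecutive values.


First value: 21
Deltas:
  22 - 21 = 1
  30 - 22 = 8
  32 - 30 = 2
  35 - 32 = 3
  58 - 35 = 23
  79 - 58 = 21
  100 - 79 = 21


Delta encoded: [21, 1, 8, 2, 3, 23, 21, 21]


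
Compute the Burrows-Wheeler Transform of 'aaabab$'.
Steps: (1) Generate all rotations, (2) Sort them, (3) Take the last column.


Rotations (sorted):
  0: $aaabab -> last char: b
  1: aaabab$ -> last char: $
  2: aabab$a -> last char: a
  3: ab$aaab -> last char: b
  4: abab$aa -> last char: a
  5: b$aaaba -> last char: a
  6: bab$aaa -> last char: a


BWT = b$abaaa


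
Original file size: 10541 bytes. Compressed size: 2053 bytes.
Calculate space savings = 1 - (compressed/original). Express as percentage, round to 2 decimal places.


ratio = compressed/original = 2053/10541 = 0.194763
savings = 1 - ratio = 1 - 0.194763 = 0.805237
as a percentage: 0.805237 * 100 = 80.52%

Space savings = 1 - 2053/10541 = 80.52%


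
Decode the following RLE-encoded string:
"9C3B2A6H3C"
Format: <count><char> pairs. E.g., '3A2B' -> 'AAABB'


Expanding each <count><char> pair:
  9C -> 'CCCCCCCCC'
  3B -> 'BBB'
  2A -> 'AA'
  6H -> 'HHHHHH'
  3C -> 'CCC'

Decoded = CCCCCCCCCBBBAAHHHHHHCCC


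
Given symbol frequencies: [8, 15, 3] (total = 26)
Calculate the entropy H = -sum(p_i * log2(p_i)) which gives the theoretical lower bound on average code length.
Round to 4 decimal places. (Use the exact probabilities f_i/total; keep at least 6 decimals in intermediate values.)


Per-symbol terms -p_i * log2(p_i) with p_i = f_i/26:
  p = 8/26 = 0.307692: log2(p) = -1.700440, -p*log2(p) = 0.523212
  p = 15/26 = 0.576923: log2(p) = -0.793549, -p*log2(p) = 0.457817
  p = 3/26 = 0.115385: log2(p) = -3.115477, -p*log2(p) = 0.359478
H = 0.523212 + 0.457817 + 0.359478 = 1.340507

H = 1.3405 bits/symbol


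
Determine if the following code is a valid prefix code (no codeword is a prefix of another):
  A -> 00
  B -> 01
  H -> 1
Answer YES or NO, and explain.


Checking each pair (does one codeword prefix another?):
  A='00' vs B='01': no prefix
  A='00' vs H='1': no prefix
  B='01' vs A='00': no prefix
  B='01' vs H='1': no prefix
  H='1' vs A='00': no prefix
  H='1' vs B='01': no prefix
No violation found over all pairs.

YES -- this is a valid prefix code. No codeword is a prefix of any other codeword.


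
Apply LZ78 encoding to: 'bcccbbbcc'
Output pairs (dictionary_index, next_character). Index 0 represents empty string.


LZ78 encoding steps:
Dictionary: {0: ''}
Step 1: w='' (idx 0), next='b' -> output (0, 'b'), add 'b' as idx 1
Step 2: w='' (idx 0), next='c' -> output (0, 'c'), add 'c' as idx 2
Step 3: w='c' (idx 2), next='c' -> output (2, 'c'), add 'cc' as idx 3
Step 4: w='b' (idx 1), next='b' -> output (1, 'b'), add 'bb' as idx 4
Step 5: w='b' (idx 1), next='c' -> output (1, 'c'), add 'bc' as idx 5
Step 6: w='c' (idx 2), end of input -> output (2, '')


Encoded: [(0, 'b'), (0, 'c'), (2, 'c'), (1, 'b'), (1, 'c'), (2, '')]


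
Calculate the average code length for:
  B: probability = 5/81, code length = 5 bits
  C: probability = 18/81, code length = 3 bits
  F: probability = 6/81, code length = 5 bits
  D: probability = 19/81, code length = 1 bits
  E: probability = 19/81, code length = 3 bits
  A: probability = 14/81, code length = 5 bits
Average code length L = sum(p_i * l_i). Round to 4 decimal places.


Weighted contributions p_i * l_i:
  B: (5/81) * 5 = 25/81
  C: (18/81) * 3 = 54/81
  F: (6/81) * 5 = 30/81
  D: (19/81) * 1 = 19/81
  E: (19/81) * 3 = 57/81
  A: (14/81) * 5 = 70/81
Sum = (25 + 54 + 30 + 19 + 57 + 70)/81 = 255/81

L = 255/81 = 3.1481 bits/symbol


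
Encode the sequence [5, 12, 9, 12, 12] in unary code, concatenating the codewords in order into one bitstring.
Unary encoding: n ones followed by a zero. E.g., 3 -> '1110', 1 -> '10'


Encode each number as n ones followed by a terminating 0:
  5 -> 111110 (6 bits)
  12 -> 1111111111110 (13 bits)
  9 -> 1111111110 (10 bits)
  12 -> 1111111111110 (13 bits)
  12 -> 1111111111110 (13 bits)
Total length = 6 + 13 + 10 + 13 + 13 = 55 bits.

Unary([5, 12, 9, 12, 12]) = 1111101111111111110111111111011111111111101111111111110 (55 bits)


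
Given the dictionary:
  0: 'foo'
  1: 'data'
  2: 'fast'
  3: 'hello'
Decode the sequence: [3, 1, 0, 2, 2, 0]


Look up each index in the dictionary:
  3 -> 'hello'
  1 -> 'data'
  0 -> 'foo'
  2 -> 'fast'
  2 -> 'fast'
  0 -> 'foo'

Decoded: "hello data foo fast fast foo"


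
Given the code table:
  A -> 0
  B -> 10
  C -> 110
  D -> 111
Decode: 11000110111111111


Decoding:
110 -> C
0 -> A
0 -> A
110 -> C
111 -> D
111 -> D
111 -> D


Result: CAACDDD


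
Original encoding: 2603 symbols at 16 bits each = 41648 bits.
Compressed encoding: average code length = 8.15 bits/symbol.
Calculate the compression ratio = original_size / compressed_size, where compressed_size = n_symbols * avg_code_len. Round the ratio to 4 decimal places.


original_size = n_symbols * orig_bits = 2603 * 16 = 41648 bits
compressed_size = n_symbols * avg_code_len = 2603 * 8.15 = 21214.45 bits
ratio = original_size / compressed_size = 41648 / 21214.45 = 1.9632

Compression ratio = 1.9632


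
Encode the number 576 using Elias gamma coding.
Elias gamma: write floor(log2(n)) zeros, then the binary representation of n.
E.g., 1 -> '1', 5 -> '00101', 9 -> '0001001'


num_bits = floor(log2(576)) + 1 = 10
leading_zeros = num_bits - 1 = 9
binary(576) = 1001000000

Elias gamma(576) = '000000000' + '1001000000' = 0000000001001000000 (19 bits)


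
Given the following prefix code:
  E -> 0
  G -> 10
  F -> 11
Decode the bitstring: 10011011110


Decoding step by step:
Bits 10 -> G
Bits 0 -> E
Bits 11 -> F
Bits 0 -> E
Bits 11 -> F
Bits 11 -> F
Bits 0 -> E


Decoded message: GEFEFFE


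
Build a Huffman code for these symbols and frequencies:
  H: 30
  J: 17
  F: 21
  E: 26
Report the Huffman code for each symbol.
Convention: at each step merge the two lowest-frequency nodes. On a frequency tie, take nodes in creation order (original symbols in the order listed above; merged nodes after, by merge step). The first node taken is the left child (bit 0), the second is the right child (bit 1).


Huffman tree construction:
Step 1: Merge J(17) + F(21) = 38
Step 2: Merge E(26) + H(30) = 56
Step 3: Merge (J+F)(38) + (E+H)(56) = 94
Read each symbol's code off the tree from the root (left child = 0, right child = 1).

Codes:
  H: 11 (length 2)
  J: 00 (length 2)
  F: 01 (length 2)
  E: 10 (length 2)
Average code length: 188/94 = 2.0000 bits/symbol


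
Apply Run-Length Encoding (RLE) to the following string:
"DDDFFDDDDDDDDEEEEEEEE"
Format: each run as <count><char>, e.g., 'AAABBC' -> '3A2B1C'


Scanning runs left to right:
  i=0: run of 'D' x 3 -> '3D'
  i=3: run of 'F' x 2 -> '2F'
  i=5: run of 'D' x 8 -> '8D'
  i=13: run of 'E' x 8 -> '8E'

RLE = 3D2F8D8E


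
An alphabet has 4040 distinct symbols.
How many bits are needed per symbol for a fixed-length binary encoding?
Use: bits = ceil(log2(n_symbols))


log2(4040) = 11.9801
Bracket: 2^11 = 2048 < 4040 <= 2^12 = 4096
So ceil(log2(4040)) = 12

bits = ceil(log2(4040)) = ceil(11.9801) = 12 bits


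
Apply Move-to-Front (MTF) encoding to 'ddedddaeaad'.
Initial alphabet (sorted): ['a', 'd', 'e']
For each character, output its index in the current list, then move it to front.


MTF encoding:
'd': index 1 in ['a', 'd', 'e'] -> ['d', 'a', 'e']
'd': index 0 in ['d', 'a', 'e'] -> ['d', 'a', 'e']
'e': index 2 in ['d', 'a', 'e'] -> ['e', 'd', 'a']
'd': index 1 in ['e', 'd', 'a'] -> ['d', 'e', 'a']
'd': index 0 in ['d', 'e', 'a'] -> ['d', 'e', 'a']
'd': index 0 in ['d', 'e', 'a'] -> ['d', 'e', 'a']
'a': index 2 in ['d', 'e', 'a'] -> ['a', 'd', 'e']
'e': index 2 in ['a', 'd', 'e'] -> ['e', 'a', 'd']
'a': index 1 in ['e', 'a', 'd'] -> ['a', 'e', 'd']
'a': index 0 in ['a', 'e', 'd'] -> ['a', 'e', 'd']
'd': index 2 in ['a', 'e', 'd'] -> ['d', 'a', 'e']


Output: [1, 0, 2, 1, 0, 0, 2, 2, 1, 0, 2]


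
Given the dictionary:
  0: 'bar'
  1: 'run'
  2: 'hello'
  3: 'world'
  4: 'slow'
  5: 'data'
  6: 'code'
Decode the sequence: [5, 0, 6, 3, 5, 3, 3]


Look up each index in the dictionary:
  5 -> 'data'
  0 -> 'bar'
  6 -> 'code'
  3 -> 'world'
  5 -> 'data'
  3 -> 'world'
  3 -> 'world'

Decoded: "data bar code world data world world"


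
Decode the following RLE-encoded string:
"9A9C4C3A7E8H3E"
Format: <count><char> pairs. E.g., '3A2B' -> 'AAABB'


Expanding each <count><char> pair:
  9A -> 'AAAAAAAAA'
  9C -> 'CCCCCCCCC'
  4C -> 'CCCC'
  3A -> 'AAA'
  7E -> 'EEEEEEE'
  8H -> 'HHHHHHHH'
  3E -> 'EEE'

Decoded = AAAAAAAAACCCCCCCCCCCCCAAAEEEEEEEHHHHHHHHEEE


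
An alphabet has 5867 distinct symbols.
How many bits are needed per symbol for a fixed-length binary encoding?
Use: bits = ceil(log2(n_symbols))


log2(5867) = 12.5184
Bracket: 2^12 = 4096 < 5867 <= 2^13 = 8192
So ceil(log2(5867)) = 13

bits = ceil(log2(5867)) = ceil(12.5184) = 13 bits


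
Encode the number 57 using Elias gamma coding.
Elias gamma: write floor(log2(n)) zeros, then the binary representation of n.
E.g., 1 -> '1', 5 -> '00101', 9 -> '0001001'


num_bits = floor(log2(57)) + 1 = 6
leading_zeros = num_bits - 1 = 5
binary(57) = 111001

Elias gamma(57) = '00000' + '111001' = 00000111001 (11 bits)


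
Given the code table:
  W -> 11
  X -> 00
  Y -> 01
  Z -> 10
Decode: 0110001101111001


Decoding:
01 -> Y
10 -> Z
00 -> X
11 -> W
01 -> Y
11 -> W
10 -> Z
01 -> Y


Result: YZXWYWZY


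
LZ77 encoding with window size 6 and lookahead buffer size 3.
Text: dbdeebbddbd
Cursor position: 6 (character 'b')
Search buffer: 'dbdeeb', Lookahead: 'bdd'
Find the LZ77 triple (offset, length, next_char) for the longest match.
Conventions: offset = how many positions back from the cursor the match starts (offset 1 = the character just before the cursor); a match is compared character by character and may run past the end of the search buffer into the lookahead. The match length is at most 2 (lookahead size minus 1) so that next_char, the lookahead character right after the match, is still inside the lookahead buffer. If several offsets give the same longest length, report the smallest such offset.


Try each offset into the search buffer:
  offset=1 (pos 5, char 'b'): match length 1
  offset=2 (pos 4, char 'e'): match length 0
  offset=3 (pos 3, char 'e'): match length 0
  offset=4 (pos 2, char 'd'): match length 0
  offset=5 (pos 1, char 'b'): match length 2
  offset=6 (pos 0, char 'd'): match length 0
Longest match has length 2 at offset 5.
next_char = character at position 6 + 2 = 8 -> 'd'

Best match: offset=5, length=2 (matching 'bd' starting at position 1)
LZ77 triple: (5, 2, 'd')


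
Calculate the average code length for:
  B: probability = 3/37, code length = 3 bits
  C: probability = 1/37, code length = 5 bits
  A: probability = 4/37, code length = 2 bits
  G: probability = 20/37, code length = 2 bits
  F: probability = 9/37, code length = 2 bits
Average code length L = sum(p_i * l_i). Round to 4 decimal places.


Weighted contributions p_i * l_i:
  B: (3/37) * 3 = 9/37
  C: (1/37) * 5 = 5/37
  A: (4/37) * 2 = 8/37
  G: (20/37) * 2 = 40/37
  F: (9/37) * 2 = 18/37
Sum = (9 + 5 + 8 + 40 + 18)/37 = 80/37

L = 80/37 = 2.1622 bits/symbol


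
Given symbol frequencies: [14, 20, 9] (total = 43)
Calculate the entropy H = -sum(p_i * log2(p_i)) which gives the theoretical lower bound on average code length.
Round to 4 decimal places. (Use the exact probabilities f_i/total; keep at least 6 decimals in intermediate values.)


Per-symbol terms -p_i * log2(p_i) with p_i = f_i/43:
  p = 14/43 = 0.325581: log2(p) = -1.618910, -p*log2(p) = 0.527087
  p = 20/43 = 0.465116: log2(p) = -1.104337, -p*log2(p) = 0.513645
  p = 9/43 = 0.209302: log2(p) = -2.256340, -p*log2(p) = 0.472257
H = 0.527087 + 0.513645 + 0.472257 = 1.512989

H = 1.513 bits/symbol


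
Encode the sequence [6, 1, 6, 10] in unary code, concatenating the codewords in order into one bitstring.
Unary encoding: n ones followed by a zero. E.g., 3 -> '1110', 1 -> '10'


Encode each number as n ones followed by a terminating 0:
  6 -> 1111110 (7 bits)
  1 -> 10 (2 bits)
  6 -> 1111110 (7 bits)
  10 -> 11111111110 (11 bits)
Total length = 7 + 2 + 7 + 11 = 27 bits.

Unary([6, 1, 6, 10]) = 111111010111111011111111110 (27 bits)


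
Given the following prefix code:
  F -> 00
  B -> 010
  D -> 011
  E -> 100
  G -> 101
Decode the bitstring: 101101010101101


Decoding step by step:
Bits 101 -> G
Bits 101 -> G
Bits 010 -> B
Bits 101 -> G
Bits 101 -> G


Decoded message: GGBGG


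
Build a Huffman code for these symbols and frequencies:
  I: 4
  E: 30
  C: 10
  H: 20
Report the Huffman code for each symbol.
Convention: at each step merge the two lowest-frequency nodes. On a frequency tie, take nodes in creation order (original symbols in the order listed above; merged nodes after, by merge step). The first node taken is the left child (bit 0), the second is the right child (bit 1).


Huffman tree construction:
Step 1: Merge I(4) + C(10) = 14
Step 2: Merge (I+C)(14) + H(20) = 34
Step 3: Merge E(30) + ((I+C)+H)(34) = 64
Read each symbol's code off the tree from the root (left child = 0, right child = 1).

Codes:
  I: 100 (length 3)
  E: 0 (length 1)
  C: 101 (length 3)
  H: 11 (length 2)
Average code length: 112/64 = 1.7500 bits/symbol


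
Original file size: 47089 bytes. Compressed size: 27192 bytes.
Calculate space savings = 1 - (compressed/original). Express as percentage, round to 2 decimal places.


ratio = compressed/original = 27192/47089 = 0.57746
savings = 1 - ratio = 1 - 0.57746 = 0.42254
as a percentage: 0.42254 * 100 = 42.25%

Space savings = 1 - 27192/47089 = 42.25%


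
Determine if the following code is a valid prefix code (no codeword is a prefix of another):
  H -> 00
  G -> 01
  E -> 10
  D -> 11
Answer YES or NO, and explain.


Checking each pair (does one codeword prefix another?):
  H='00' vs G='01': no prefix
  H='00' vs E='10': no prefix
  H='00' vs D='11': no prefix
  G='01' vs H='00': no prefix
  G='01' vs E='10': no prefix
  G='01' vs D='11': no prefix
  E='10' vs H='00': no prefix
  E='10' vs G='01': no prefix
  E='10' vs D='11': no prefix
  D='11' vs H='00': no prefix
  D='11' vs G='01': no prefix
  D='11' vs E='10': no prefix
No violation found over all pairs.

YES -- this is a valid prefix code. No codeword is a prefix of any other codeword.


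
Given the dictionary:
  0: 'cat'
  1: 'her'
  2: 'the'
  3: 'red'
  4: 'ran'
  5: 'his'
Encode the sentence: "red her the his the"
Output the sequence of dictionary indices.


Look up each word in the dictionary:
  'red' -> 3
  'her' -> 1
  'the' -> 2
  'his' -> 5
  'the' -> 2

Encoded: [3, 1, 2, 5, 2]


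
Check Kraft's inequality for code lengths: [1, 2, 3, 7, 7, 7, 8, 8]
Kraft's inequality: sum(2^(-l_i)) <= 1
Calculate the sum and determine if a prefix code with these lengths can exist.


Sum = 2^(-1) + 2^(-2) + 2^(-3) + 2^(-7) + 2^(-7) + 2^(-7) + 2^(-8) + 2^(-8)
    = 0.5 + 0.25 + 0.125 + 0.0078125 + 0.0078125 + 0.0078125 + 0.00390625 + 0.00390625
    = 232/256 = 0.90625
Since 0.90625 <= 1, Kraft's inequality IS satisfied.
A prefix code with these lengths CAN exist.

Kraft sum = 0.90625. Satisfied.


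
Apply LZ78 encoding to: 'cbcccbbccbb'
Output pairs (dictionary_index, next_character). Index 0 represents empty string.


LZ78 encoding steps:
Dictionary: {0: ''}
Step 1: w='' (idx 0), next='c' -> output (0, 'c'), add 'c' as idx 1
Step 2: w='' (idx 0), next='b' -> output (0, 'b'), add 'b' as idx 2
Step 3: w='c' (idx 1), next='c' -> output (1, 'c'), add 'cc' as idx 3
Step 4: w='c' (idx 1), next='b' -> output (1, 'b'), add 'cb' as idx 4
Step 5: w='b' (idx 2), next='c' -> output (2, 'c'), add 'bc' as idx 5
Step 6: w='cb' (idx 4), next='b' -> output (4, 'b'), add 'cbb' as idx 6


Encoded: [(0, 'c'), (0, 'b'), (1, 'c'), (1, 'b'), (2, 'c'), (4, 'b')]


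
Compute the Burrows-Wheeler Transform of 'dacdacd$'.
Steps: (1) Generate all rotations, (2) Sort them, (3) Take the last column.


Rotations (sorted):
  0: $dacdacd -> last char: d
  1: acd$dacd -> last char: d
  2: acdacd$d -> last char: d
  3: cd$dacda -> last char: a
  4: cdacd$da -> last char: a
  5: d$dacdac -> last char: c
  6: dacd$dac -> last char: c
  7: dacdacd$ -> last char: $


BWT = dddaacc$


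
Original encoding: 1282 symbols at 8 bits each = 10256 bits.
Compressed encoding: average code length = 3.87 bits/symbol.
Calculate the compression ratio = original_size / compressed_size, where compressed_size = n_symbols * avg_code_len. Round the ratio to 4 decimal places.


original_size = n_symbols * orig_bits = 1282 * 8 = 10256 bits
compressed_size = n_symbols * avg_code_len = 1282 * 3.87 = 4961.34 bits
ratio = original_size / compressed_size = 10256 / 4961.34 = 2.0672

Compression ratio = 2.0672


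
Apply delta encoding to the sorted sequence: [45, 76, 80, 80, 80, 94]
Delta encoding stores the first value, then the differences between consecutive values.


First value: 45
Deltas:
  76 - 45 = 31
  80 - 76 = 4
  80 - 80 = 0
  80 - 80 = 0
  94 - 80 = 14


Delta encoded: [45, 31, 4, 0, 0, 14]


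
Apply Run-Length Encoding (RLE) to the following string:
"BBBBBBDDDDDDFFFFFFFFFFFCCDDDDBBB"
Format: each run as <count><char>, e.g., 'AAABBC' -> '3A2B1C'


Scanning runs left to right:
  i=0: run of 'B' x 6 -> '6B'
  i=6: run of 'D' x 6 -> '6D'
  i=12: run of 'F' x 11 -> '11F'
  i=23: run of 'C' x 2 -> '2C'
  i=25: run of 'D' x 4 -> '4D'
  i=29: run of 'B' x 3 -> '3B'

RLE = 6B6D11F2C4D3B


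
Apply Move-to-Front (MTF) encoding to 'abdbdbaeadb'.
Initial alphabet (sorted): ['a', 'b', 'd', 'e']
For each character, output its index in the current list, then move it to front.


MTF encoding:
'a': index 0 in ['a', 'b', 'd', 'e'] -> ['a', 'b', 'd', 'e']
'b': index 1 in ['a', 'b', 'd', 'e'] -> ['b', 'a', 'd', 'e']
'd': index 2 in ['b', 'a', 'd', 'e'] -> ['d', 'b', 'a', 'e']
'b': index 1 in ['d', 'b', 'a', 'e'] -> ['b', 'd', 'a', 'e']
'd': index 1 in ['b', 'd', 'a', 'e'] -> ['d', 'b', 'a', 'e']
'b': index 1 in ['d', 'b', 'a', 'e'] -> ['b', 'd', 'a', 'e']
'a': index 2 in ['b', 'd', 'a', 'e'] -> ['a', 'b', 'd', 'e']
'e': index 3 in ['a', 'b', 'd', 'e'] -> ['e', 'a', 'b', 'd']
'a': index 1 in ['e', 'a', 'b', 'd'] -> ['a', 'e', 'b', 'd']
'd': index 3 in ['a', 'e', 'b', 'd'] -> ['d', 'a', 'e', 'b']
'b': index 3 in ['d', 'a', 'e', 'b'] -> ['b', 'd', 'a', 'e']


Output: [0, 1, 2, 1, 1, 1, 2, 3, 1, 3, 3]


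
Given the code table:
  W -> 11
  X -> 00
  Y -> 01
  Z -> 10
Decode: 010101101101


Decoding:
01 -> Y
01 -> Y
01 -> Y
10 -> Z
11 -> W
01 -> Y


Result: YYYZWY


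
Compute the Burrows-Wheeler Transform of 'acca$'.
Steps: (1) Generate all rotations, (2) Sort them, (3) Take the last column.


Rotations (sorted):
  0: $acca -> last char: a
  1: a$acc -> last char: c
  2: acca$ -> last char: $
  3: ca$ac -> last char: c
  4: cca$a -> last char: a


BWT = ac$ca


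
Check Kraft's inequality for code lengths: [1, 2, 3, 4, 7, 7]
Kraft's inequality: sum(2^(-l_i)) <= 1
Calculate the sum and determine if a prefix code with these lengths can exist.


Sum = 2^(-1) + 2^(-2) + 2^(-3) + 2^(-4) + 2^(-7) + 2^(-7)
    = 0.5 + 0.25 + 0.125 + 0.0625 + 0.0078125 + 0.0078125
    = 122/128 = 0.953125
Since 0.953125 <= 1, Kraft's inequality IS satisfied.
A prefix code with these lengths CAN exist.

Kraft sum = 0.953125. Satisfied.


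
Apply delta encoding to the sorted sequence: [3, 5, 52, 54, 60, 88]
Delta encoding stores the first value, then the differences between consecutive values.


First value: 3
Deltas:
  5 - 3 = 2
  52 - 5 = 47
  54 - 52 = 2
  60 - 54 = 6
  88 - 60 = 28


Delta encoded: [3, 2, 47, 2, 6, 28]


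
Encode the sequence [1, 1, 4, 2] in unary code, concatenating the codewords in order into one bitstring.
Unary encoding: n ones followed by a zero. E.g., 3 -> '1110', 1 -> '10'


Encode each number as n ones followed by a terminating 0:
  1 -> 10 (2 bits)
  1 -> 10 (2 bits)
  4 -> 11110 (5 bits)
  2 -> 110 (3 bits)
Total length = 2 + 2 + 5 + 3 = 12 bits.

Unary([1, 1, 4, 2]) = 101011110110 (12 bits)


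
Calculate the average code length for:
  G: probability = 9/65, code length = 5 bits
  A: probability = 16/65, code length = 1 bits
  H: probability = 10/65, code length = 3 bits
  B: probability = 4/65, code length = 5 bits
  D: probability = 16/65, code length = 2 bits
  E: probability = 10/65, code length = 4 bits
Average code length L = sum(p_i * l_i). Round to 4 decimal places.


Weighted contributions p_i * l_i:
  G: (9/65) * 5 = 45/65
  A: (16/65) * 1 = 16/65
  H: (10/65) * 3 = 30/65
  B: (4/65) * 5 = 20/65
  D: (16/65) * 2 = 32/65
  E: (10/65) * 4 = 40/65
Sum = (45 + 16 + 30 + 20 + 32 + 40)/65 = 183/65

L = 183/65 = 2.8154 bits/symbol


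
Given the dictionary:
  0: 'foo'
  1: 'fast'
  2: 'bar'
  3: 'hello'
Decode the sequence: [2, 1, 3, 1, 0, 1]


Look up each index in the dictionary:
  2 -> 'bar'
  1 -> 'fast'
  3 -> 'hello'
  1 -> 'fast'
  0 -> 'foo'
  1 -> 'fast'

Decoded: "bar fast hello fast foo fast"


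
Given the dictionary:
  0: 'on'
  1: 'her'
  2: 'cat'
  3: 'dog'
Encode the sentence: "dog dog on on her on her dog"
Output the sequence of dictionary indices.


Look up each word in the dictionary:
  'dog' -> 3
  'dog' -> 3
  'on' -> 0
  'on' -> 0
  'her' -> 1
  'on' -> 0
  'her' -> 1
  'dog' -> 3

Encoded: [3, 3, 0, 0, 1, 0, 1, 3]


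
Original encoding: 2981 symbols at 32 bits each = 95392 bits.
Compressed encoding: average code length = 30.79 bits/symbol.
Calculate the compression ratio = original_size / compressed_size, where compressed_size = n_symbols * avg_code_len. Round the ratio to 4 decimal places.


original_size = n_symbols * orig_bits = 2981 * 32 = 95392 bits
compressed_size = n_symbols * avg_code_len = 2981 * 30.79 = 91784.99 bits
ratio = original_size / compressed_size = 95392 / 91784.99 = 1.0393

Compression ratio = 1.0393


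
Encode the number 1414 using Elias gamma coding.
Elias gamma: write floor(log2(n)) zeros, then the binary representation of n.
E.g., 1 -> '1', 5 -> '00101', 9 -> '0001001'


num_bits = floor(log2(1414)) + 1 = 11
leading_zeros = num_bits - 1 = 10
binary(1414) = 10110000110

Elias gamma(1414) = '0000000000' + '10110000110' = 000000000010110000110 (21 bits)


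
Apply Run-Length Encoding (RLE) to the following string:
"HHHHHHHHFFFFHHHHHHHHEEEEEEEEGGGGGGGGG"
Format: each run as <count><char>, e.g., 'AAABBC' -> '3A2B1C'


Scanning runs left to right:
  i=0: run of 'H' x 8 -> '8H'
  i=8: run of 'F' x 4 -> '4F'
  i=12: run of 'H' x 8 -> '8H'
  i=20: run of 'E' x 8 -> '8E'
  i=28: run of 'G' x 9 -> '9G'

RLE = 8H4F8H8E9G


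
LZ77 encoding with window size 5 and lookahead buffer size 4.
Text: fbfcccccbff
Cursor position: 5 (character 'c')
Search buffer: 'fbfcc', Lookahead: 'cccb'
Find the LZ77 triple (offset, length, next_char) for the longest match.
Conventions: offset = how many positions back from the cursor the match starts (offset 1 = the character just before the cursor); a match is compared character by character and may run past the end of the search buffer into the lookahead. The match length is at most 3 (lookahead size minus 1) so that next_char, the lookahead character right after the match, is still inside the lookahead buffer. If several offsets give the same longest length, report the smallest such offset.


Try each offset into the search buffer:
  offset=1 (pos 4, char 'c'): match length 3
  offset=2 (pos 3, char 'c'): match length 3
  offset=3 (pos 2, char 'f'): match length 0
  offset=4 (pos 1, char 'b'): match length 0
  offset=5 (pos 0, char 'f'): match length 0
Longest match has length 3, found at offsets 1, 2; take the smallest, offset 1.
next_char = character at position 5 + 3 = 8 -> 'b'

Best match: offset=1, length=3 (matching 'ccc' starting at position 4)
LZ77 triple: (1, 3, 'b')


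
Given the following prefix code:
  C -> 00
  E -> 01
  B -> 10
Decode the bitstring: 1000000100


Decoding step by step:
Bits 10 -> B
Bits 00 -> C
Bits 00 -> C
Bits 01 -> E
Bits 00 -> C


Decoded message: BCCEC


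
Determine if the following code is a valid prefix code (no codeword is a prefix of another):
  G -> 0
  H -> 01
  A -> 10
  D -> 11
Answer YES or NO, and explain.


Checking each pair (does one codeword prefix another?):
  G='0' vs H='01': prefix -- VIOLATION

NO -- this is NOT a valid prefix code. G (0) is a prefix of H (01).


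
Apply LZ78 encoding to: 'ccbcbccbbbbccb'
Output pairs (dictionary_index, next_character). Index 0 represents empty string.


LZ78 encoding steps:
Dictionary: {0: ''}
Step 1: w='' (idx 0), next='c' -> output (0, 'c'), add 'c' as idx 1
Step 2: w='c' (idx 1), next='b' -> output (1, 'b'), add 'cb' as idx 2
Step 3: w='cb' (idx 2), next='c' -> output (2, 'c'), add 'cbc' as idx 3
Step 4: w='cb' (idx 2), next='b' -> output (2, 'b'), add 'cbb' as idx 4
Step 5: w='' (idx 0), next='b' -> output (0, 'b'), add 'b' as idx 5
Step 6: w='b' (idx 5), next='c' -> output (5, 'c'), add 'bc' as idx 6
Step 7: w='cb' (idx 2), end of input -> output (2, '')


Encoded: [(0, 'c'), (1, 'b'), (2, 'c'), (2, 'b'), (0, 'b'), (5, 'c'), (2, '')]


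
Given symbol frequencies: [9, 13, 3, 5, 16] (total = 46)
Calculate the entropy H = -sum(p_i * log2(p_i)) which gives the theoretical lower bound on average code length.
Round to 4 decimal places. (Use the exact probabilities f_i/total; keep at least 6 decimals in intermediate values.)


Per-symbol terms -p_i * log2(p_i) with p_i = f_i/46:
  p = 9/46 = 0.195652: log2(p) = -2.353637, -p*log2(p) = 0.460494
  p = 13/46 = 0.282609: log2(p) = -1.823122, -p*log2(p) = 0.515230
  p = 3/46 = 0.065217: log2(p) = -3.938599, -p*log2(p) = 0.256865
  p = 5/46 = 0.108696: log2(p) = -3.201634, -p*log2(p) = 0.348004
  p = 16/46 = 0.347826: log2(p) = -1.523562, -p*log2(p) = 0.529935
H = 0.460494 + 0.515230 + 0.256865 + 0.348004 + 0.529935 = 2.110528

H = 2.1105 bits/symbol


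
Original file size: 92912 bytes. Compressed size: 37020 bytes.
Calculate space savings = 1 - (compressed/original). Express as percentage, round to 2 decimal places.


ratio = compressed/original = 37020/92912 = 0.398442
savings = 1 - ratio = 1 - 0.398442 = 0.601558
as a percentage: 0.601558 * 100 = 60.16%

Space savings = 1 - 37020/92912 = 60.16%


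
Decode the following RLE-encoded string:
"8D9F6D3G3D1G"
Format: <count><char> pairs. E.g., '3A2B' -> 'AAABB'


Expanding each <count><char> pair:
  8D -> 'DDDDDDDD'
  9F -> 'FFFFFFFFF'
  6D -> 'DDDDDD'
  3G -> 'GGG'
  3D -> 'DDD'
  1G -> 'G'

Decoded = DDDDDDDDFFFFFFFFFDDDDDDGGGDDDG


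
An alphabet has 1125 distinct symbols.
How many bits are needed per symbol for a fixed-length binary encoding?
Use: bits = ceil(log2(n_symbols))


log2(1125) = 10.1357
Bracket: 2^10 = 1024 < 1125 <= 2^11 = 2048
So ceil(log2(1125)) = 11

bits = ceil(log2(1125)) = ceil(10.1357) = 11 bits


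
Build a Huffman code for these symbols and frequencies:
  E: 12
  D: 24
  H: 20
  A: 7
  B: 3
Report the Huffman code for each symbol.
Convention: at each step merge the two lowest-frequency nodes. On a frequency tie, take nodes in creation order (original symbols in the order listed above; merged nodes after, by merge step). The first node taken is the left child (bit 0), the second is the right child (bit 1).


Huffman tree construction:
Step 1: Merge B(3) + A(7) = 10
Step 2: Merge (B+A)(10) + E(12) = 22
Step 3: Merge H(20) + ((B+A)+E)(22) = 42
Step 4: Merge D(24) + (H+((B+A)+E))(42) = 66
Read each symbol's code off the tree from the root (left child = 0, right child = 1).

Codes:
  E: 111 (length 3)
  D: 0 (length 1)
  H: 10 (length 2)
  A: 1101 (length 4)
  B: 1100 (length 4)
Average code length: 140/66 = 2.1212 bits/symbol
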